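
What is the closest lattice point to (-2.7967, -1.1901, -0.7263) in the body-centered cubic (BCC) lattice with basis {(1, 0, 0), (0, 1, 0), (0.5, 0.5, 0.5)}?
(-3, -1, -1)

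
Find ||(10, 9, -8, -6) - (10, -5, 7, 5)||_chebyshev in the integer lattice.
15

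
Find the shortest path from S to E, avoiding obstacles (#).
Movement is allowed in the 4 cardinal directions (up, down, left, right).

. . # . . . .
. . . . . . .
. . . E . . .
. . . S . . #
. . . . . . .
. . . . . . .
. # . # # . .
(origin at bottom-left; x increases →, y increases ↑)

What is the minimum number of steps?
1
(one shortest path: (3, 3) → (3, 4))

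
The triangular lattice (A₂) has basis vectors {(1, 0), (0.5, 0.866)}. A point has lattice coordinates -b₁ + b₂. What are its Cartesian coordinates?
(-0.5, 0.866)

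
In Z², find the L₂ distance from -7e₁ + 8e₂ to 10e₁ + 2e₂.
18.0278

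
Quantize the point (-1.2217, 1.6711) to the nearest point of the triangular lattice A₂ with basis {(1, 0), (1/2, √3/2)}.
(-1, 1.732)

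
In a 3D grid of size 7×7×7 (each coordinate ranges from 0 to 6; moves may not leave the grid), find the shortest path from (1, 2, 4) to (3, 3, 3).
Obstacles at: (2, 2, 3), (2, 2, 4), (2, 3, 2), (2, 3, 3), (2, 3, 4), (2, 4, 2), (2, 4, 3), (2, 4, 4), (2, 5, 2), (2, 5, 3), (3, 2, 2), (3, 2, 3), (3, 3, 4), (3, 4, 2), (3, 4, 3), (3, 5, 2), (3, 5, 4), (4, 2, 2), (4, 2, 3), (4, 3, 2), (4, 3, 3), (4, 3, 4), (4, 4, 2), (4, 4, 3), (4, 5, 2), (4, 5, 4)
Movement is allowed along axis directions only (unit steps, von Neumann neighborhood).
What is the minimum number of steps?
8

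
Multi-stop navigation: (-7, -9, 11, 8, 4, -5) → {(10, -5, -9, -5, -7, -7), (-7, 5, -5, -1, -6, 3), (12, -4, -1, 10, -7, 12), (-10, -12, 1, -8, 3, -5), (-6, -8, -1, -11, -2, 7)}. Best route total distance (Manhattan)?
190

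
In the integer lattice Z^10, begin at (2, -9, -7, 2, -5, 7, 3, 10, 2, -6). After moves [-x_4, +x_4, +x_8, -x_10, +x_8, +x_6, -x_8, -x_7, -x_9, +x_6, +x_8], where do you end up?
(2, -9, -7, 2, -5, 9, 2, 12, 1, -7)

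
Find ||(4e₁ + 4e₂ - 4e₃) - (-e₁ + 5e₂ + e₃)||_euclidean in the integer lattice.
7.14143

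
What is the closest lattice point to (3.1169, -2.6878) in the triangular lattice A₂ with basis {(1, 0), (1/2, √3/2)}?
(3.5, -2.598)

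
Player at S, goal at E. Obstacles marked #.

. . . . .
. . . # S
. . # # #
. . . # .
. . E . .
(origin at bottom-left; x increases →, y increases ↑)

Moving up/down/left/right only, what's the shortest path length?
9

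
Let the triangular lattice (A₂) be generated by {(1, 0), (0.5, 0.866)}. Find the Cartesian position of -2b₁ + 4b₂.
(0, 3.464)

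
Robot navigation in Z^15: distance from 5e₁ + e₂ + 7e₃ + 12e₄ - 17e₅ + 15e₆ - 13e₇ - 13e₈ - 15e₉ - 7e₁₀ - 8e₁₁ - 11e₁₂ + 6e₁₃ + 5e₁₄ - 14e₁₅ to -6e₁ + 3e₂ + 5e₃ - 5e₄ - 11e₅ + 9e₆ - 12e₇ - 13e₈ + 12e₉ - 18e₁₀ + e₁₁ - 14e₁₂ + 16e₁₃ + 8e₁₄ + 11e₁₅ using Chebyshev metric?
27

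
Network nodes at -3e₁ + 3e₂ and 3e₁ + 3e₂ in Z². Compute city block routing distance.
6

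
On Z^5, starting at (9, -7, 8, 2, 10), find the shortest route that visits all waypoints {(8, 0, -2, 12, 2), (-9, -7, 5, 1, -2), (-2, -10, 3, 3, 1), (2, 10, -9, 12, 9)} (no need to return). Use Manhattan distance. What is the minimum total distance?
116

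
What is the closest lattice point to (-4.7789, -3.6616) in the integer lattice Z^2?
(-5, -4)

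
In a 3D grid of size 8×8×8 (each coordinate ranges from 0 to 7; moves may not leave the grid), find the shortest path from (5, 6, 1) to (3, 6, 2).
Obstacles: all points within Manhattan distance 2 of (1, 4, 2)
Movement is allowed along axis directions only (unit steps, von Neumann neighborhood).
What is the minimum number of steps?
3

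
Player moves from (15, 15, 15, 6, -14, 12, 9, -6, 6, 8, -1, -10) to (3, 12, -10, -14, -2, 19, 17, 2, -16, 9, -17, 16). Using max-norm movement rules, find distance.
26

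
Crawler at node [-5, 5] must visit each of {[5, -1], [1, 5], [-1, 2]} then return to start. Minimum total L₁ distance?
32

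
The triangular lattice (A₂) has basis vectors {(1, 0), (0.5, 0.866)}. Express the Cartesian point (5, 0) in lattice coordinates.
5b₁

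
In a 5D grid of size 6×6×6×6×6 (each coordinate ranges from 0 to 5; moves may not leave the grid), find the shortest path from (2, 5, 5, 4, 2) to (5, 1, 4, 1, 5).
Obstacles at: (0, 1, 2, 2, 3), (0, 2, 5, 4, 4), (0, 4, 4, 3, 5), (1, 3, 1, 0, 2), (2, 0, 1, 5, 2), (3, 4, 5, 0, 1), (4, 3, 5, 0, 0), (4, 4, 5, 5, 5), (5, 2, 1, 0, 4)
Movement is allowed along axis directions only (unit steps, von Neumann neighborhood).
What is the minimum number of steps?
14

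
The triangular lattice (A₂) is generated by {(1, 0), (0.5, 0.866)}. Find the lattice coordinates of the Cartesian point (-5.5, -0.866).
-5b₁ - b₂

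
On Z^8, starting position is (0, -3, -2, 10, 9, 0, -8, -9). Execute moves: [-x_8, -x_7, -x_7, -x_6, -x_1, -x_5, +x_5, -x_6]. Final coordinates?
(-1, -3, -2, 10, 9, -2, -10, -10)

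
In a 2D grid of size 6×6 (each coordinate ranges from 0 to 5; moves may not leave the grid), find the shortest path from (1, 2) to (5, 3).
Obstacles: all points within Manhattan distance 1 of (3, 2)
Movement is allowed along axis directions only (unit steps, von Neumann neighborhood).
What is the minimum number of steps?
7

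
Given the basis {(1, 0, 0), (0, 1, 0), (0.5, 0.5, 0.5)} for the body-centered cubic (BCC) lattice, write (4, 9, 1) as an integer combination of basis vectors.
3b₁ + 8b₂ + 2b₃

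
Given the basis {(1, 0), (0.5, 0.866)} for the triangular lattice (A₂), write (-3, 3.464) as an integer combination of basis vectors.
-5b₁ + 4b₂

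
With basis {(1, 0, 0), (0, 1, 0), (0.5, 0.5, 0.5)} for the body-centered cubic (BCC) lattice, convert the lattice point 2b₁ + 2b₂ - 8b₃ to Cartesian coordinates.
(-2, -2, -4)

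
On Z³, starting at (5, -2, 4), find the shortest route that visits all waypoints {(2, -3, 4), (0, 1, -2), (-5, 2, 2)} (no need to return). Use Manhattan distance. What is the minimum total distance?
26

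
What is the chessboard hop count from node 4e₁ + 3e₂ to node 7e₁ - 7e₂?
10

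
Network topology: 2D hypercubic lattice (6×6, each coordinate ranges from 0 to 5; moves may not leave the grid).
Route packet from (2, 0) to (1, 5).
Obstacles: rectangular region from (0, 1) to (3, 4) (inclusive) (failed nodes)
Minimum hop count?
10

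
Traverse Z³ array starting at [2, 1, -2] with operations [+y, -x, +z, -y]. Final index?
(1, 1, -1)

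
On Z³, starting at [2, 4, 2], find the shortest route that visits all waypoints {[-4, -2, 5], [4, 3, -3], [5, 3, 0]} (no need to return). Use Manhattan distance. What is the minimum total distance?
31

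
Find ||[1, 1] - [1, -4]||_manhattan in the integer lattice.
5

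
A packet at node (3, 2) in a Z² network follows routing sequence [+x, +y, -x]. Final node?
(3, 3)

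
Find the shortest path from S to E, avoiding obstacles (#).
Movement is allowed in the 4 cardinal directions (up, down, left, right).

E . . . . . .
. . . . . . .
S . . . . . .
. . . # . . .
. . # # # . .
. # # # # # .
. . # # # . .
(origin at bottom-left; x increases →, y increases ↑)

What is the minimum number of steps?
2
(one shortest path: (0, 4) → (0, 5) → (0, 6))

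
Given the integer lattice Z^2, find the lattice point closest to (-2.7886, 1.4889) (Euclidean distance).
(-3, 1)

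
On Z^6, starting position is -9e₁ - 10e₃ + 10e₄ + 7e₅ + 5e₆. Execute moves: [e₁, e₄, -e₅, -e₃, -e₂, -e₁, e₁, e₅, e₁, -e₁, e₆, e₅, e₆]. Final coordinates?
(-8, -1, -11, 11, 8, 7)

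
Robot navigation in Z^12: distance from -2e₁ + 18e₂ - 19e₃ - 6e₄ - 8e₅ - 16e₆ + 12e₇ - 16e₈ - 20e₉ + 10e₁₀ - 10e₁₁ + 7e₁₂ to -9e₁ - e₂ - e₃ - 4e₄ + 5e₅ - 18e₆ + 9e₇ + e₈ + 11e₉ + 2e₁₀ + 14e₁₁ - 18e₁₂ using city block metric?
169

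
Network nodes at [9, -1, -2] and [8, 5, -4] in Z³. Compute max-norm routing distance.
6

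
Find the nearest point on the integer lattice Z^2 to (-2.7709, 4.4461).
(-3, 4)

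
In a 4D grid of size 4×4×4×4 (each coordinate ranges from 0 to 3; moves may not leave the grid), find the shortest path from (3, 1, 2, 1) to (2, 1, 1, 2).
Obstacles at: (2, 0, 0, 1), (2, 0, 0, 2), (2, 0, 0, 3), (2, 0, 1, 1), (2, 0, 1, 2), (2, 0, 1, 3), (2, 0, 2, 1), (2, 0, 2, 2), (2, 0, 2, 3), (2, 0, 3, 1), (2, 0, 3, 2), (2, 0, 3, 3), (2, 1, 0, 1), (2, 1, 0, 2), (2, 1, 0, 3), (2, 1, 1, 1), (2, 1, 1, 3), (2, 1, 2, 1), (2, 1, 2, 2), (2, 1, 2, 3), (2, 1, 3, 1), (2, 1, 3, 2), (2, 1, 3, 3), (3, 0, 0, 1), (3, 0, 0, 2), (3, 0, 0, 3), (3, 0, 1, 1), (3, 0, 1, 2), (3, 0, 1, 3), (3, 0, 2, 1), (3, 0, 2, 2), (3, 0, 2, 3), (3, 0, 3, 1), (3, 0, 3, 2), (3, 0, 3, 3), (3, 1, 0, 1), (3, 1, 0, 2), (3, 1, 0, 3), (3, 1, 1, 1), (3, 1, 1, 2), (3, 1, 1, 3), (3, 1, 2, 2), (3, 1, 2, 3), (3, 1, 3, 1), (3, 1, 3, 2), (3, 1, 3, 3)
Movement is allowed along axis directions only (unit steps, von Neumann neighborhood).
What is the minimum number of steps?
5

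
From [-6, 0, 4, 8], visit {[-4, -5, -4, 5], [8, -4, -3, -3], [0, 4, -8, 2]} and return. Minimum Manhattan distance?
94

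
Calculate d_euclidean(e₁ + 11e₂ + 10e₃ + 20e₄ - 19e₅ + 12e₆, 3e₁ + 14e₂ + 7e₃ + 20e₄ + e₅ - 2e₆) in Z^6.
24.8596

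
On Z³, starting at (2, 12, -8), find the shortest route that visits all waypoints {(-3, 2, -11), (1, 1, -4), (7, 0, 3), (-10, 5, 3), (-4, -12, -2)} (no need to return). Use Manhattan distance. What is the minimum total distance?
94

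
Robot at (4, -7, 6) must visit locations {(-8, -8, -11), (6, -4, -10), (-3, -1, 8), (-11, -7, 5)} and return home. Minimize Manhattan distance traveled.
92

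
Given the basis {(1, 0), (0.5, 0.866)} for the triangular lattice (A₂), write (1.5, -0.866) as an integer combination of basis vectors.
2b₁ - b₂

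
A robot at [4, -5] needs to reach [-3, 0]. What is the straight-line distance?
8.60233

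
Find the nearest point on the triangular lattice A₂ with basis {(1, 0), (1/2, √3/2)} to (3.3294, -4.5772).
(3.5, -4.33)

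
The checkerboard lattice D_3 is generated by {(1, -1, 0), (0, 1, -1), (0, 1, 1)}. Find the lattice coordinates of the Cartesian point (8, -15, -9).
8b₁ + b₂ - 8b₃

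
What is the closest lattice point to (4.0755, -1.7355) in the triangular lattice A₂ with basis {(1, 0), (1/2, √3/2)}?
(4, -1.732)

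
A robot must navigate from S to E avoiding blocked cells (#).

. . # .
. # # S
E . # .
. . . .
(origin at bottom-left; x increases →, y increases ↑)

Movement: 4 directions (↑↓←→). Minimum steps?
6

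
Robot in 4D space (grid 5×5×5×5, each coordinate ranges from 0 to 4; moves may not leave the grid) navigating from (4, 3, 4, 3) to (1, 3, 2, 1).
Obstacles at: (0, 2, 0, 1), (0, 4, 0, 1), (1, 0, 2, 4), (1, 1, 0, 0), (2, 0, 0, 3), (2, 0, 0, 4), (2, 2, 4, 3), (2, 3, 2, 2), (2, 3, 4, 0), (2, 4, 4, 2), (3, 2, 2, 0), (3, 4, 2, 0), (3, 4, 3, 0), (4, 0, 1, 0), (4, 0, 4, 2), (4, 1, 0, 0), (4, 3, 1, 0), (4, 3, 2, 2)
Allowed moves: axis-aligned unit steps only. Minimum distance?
7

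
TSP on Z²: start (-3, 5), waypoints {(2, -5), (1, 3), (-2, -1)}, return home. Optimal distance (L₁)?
30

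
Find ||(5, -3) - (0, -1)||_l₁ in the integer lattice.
7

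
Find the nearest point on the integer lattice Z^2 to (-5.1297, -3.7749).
(-5, -4)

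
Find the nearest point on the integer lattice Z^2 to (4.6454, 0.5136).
(5, 1)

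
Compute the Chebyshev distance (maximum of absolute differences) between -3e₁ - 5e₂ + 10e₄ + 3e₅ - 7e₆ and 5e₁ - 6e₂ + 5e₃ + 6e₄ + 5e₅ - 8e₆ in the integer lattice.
8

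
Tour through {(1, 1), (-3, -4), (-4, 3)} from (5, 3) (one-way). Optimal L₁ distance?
21
(one optimal route: (5, 3) → (1, 1) → (-4, 3) → (-3, -4))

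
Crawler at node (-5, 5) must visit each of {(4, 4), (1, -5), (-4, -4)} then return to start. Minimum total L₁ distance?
38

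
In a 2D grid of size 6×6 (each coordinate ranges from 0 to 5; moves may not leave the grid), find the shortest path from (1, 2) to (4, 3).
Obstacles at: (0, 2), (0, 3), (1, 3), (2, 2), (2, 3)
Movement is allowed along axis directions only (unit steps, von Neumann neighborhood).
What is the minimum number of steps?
6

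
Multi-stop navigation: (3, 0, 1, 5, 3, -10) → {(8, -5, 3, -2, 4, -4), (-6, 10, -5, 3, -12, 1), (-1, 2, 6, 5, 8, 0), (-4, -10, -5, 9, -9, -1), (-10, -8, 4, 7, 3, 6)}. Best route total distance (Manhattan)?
165
(one optimal route: (3, 0, 1, 5, 3, -10) → (8, -5, 3, -2, 4, -4) → (-1, 2, 6, 5, 8, 0) → (-10, -8, 4, 7, 3, 6) → (-4, -10, -5, 9, -9, -1) → (-6, 10, -5, 3, -12, 1))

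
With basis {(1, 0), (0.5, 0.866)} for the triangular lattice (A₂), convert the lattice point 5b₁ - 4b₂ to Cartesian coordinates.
(3, -3.464)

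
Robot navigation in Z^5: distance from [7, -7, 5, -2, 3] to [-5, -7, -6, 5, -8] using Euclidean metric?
20.8567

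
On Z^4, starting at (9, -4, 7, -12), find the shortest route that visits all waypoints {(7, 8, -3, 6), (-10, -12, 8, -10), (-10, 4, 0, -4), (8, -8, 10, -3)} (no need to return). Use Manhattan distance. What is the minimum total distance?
112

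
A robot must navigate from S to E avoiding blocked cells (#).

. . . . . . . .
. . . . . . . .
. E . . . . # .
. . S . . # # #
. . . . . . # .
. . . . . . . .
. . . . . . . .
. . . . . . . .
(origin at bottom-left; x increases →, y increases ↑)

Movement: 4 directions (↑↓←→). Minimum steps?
2
(one shortest path: (2, 4) → (1, 4) → (1, 5))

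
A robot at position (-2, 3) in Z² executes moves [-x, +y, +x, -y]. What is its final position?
(-2, 3)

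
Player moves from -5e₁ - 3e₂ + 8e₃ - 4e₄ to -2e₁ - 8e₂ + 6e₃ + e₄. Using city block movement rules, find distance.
15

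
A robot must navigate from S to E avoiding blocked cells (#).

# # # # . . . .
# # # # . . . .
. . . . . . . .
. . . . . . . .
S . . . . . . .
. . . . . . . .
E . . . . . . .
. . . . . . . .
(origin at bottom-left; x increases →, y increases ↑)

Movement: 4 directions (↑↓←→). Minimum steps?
2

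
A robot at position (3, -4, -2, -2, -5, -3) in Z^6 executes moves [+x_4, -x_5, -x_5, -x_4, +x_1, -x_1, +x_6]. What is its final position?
(3, -4, -2, -2, -7, -2)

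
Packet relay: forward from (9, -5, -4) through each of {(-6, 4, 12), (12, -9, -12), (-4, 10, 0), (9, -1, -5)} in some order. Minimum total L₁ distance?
82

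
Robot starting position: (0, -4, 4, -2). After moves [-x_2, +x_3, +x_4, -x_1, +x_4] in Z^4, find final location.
(-1, -5, 5, 0)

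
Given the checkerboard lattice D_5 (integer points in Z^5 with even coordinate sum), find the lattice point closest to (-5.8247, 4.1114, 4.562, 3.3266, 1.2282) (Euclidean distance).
(-6, 4, 4, 3, 1)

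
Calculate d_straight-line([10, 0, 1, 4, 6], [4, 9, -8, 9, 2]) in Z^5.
15.4596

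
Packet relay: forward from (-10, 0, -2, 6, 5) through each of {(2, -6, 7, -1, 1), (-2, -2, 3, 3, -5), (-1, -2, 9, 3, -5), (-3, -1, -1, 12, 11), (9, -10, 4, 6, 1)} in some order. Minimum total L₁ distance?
99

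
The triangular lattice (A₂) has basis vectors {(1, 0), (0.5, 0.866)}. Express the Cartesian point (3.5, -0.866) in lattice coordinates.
4b₁ - b₂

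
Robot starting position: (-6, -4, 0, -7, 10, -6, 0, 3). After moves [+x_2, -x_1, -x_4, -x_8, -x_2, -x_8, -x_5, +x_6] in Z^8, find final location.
(-7, -4, 0, -8, 9, -5, 0, 1)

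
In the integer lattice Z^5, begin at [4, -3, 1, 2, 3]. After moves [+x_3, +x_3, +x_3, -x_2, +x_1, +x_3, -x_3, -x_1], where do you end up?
(4, -4, 4, 2, 3)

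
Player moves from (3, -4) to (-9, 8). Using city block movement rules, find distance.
24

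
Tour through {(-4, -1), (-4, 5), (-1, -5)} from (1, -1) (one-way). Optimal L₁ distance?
19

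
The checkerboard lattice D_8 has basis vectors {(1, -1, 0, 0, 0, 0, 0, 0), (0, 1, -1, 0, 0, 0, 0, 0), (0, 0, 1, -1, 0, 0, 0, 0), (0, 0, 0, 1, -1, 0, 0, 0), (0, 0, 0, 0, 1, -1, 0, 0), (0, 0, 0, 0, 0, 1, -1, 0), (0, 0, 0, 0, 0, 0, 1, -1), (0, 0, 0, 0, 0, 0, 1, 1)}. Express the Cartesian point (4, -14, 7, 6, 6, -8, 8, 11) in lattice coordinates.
4b₁ - 10b₂ - 3b₃ + 3b₄ + 9b₅ + b₆ - b₇ + 10b₈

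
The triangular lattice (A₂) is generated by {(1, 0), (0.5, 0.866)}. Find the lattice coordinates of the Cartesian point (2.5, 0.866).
2b₁ + b₂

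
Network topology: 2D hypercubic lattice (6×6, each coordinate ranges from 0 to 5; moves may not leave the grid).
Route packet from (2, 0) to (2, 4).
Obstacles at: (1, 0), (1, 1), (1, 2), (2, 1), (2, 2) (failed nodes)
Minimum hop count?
6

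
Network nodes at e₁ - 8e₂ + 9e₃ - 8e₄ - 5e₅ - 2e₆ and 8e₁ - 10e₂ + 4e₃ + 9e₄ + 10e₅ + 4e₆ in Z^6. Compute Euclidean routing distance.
25.0599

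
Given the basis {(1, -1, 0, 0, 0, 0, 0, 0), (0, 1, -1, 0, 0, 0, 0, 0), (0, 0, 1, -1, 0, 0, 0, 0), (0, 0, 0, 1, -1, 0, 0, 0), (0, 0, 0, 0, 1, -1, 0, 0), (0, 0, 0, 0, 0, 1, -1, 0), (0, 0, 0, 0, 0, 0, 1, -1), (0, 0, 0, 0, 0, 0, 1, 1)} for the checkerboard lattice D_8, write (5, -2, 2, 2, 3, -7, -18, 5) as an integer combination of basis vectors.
5b₁ + 3b₂ + 5b₃ + 7b₄ + 10b₅ + 3b₆ - 10b₇ - 5b₈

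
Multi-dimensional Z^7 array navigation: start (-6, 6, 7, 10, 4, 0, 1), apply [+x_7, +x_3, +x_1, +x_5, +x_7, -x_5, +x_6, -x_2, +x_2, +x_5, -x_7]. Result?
(-5, 6, 8, 10, 5, 1, 2)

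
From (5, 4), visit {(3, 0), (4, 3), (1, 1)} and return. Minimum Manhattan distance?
16
(one optimal route: (5, 4) → (3, 0) → (1, 1) → (4, 3) → (5, 4))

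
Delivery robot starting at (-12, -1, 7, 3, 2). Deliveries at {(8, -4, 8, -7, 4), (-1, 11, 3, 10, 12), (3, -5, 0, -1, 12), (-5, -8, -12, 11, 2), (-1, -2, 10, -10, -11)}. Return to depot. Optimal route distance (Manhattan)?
224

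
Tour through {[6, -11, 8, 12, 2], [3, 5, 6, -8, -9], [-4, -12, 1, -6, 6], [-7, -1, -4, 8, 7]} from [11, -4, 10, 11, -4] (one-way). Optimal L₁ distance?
145
(one optimal route: (11, -4, 10, 11, -4) → (6, -11, 8, 12, 2) → (-7, -1, -4, 8, 7) → (-4, -12, 1, -6, 6) → (3, 5, 6, -8, -9))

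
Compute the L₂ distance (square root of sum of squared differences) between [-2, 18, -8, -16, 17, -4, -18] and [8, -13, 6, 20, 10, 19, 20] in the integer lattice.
67.6387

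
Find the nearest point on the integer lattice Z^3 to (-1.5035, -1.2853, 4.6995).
(-2, -1, 5)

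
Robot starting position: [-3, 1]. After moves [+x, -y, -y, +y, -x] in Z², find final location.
(-3, 0)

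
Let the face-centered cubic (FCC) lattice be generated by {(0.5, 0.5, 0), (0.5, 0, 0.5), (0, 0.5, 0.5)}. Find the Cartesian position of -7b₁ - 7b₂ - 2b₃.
(-7, -4.5, -4.5)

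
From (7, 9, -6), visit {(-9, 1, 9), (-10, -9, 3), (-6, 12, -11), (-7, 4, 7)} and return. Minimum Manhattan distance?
116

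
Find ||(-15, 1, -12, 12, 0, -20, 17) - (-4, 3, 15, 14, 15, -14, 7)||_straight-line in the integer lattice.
34.9142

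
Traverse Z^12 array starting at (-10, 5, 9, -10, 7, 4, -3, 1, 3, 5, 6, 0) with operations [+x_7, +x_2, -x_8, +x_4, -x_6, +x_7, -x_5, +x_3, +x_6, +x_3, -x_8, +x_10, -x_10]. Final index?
(-10, 6, 11, -9, 6, 4, -1, -1, 3, 5, 6, 0)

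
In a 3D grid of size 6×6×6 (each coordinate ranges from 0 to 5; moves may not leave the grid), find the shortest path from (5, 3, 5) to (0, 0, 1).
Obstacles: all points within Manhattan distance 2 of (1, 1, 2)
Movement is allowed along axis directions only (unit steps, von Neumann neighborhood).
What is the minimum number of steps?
14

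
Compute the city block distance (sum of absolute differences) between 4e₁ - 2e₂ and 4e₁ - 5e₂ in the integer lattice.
3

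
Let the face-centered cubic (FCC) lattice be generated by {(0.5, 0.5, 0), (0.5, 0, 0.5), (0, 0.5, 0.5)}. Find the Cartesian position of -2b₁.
(-1, -1, 0)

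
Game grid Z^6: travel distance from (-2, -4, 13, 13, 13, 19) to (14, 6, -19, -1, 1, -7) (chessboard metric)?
32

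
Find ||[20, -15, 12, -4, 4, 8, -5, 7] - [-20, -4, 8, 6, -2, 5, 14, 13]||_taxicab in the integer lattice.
99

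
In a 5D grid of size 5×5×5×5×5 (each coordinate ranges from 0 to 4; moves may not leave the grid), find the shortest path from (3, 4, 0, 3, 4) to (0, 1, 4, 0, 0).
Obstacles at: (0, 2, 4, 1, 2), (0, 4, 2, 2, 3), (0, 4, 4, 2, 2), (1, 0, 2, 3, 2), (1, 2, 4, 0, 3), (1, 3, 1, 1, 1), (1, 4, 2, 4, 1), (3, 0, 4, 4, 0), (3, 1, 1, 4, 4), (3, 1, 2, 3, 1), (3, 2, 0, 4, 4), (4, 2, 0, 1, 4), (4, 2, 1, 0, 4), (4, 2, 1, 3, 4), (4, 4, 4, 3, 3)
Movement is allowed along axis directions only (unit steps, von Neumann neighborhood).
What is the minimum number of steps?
17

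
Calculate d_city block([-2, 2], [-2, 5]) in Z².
3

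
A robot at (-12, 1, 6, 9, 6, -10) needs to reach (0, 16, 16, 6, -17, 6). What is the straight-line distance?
35.5387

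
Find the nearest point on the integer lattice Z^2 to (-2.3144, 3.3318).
(-2, 3)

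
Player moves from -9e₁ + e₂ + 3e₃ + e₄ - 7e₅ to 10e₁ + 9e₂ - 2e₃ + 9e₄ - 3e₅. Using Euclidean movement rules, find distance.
23.0217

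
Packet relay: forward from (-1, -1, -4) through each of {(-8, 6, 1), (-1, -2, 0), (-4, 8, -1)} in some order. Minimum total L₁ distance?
27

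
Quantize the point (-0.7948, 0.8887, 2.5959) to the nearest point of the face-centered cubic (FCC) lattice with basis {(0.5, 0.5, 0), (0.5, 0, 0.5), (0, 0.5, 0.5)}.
(-0.5, 1, 2.5)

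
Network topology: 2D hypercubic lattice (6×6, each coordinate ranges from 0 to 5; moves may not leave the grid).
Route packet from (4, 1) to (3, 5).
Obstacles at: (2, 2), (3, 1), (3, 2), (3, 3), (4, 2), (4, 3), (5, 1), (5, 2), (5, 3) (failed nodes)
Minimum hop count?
11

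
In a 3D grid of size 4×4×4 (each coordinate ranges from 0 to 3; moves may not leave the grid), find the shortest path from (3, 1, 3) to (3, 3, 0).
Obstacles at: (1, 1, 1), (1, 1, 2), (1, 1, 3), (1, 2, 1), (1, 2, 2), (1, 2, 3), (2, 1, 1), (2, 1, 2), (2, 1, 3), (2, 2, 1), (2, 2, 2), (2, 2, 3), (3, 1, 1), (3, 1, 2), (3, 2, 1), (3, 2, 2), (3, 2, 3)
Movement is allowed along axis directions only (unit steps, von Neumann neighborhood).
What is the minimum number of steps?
7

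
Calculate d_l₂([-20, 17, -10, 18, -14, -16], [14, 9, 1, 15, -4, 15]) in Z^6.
49.1019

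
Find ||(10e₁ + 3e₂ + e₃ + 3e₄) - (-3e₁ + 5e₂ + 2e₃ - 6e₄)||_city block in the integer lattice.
25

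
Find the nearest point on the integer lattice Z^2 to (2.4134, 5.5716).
(2, 6)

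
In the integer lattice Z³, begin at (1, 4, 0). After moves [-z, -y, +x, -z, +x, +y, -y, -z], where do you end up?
(3, 3, -3)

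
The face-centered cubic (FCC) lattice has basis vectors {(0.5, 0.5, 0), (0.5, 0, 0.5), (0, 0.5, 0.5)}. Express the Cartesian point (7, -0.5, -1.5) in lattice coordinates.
8b₁ + 6b₂ - 9b₃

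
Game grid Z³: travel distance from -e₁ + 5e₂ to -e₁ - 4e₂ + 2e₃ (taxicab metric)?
11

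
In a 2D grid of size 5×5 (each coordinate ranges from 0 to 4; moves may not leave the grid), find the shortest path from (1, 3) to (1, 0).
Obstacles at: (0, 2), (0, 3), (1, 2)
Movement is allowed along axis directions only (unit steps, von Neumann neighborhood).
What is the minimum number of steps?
5
(one shortest path: (1, 3) → (2, 3) → (2, 2) → (2, 1) → (1, 1) → (1, 0))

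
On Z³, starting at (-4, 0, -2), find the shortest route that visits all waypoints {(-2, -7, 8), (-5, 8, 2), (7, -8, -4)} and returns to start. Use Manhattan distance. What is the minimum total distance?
80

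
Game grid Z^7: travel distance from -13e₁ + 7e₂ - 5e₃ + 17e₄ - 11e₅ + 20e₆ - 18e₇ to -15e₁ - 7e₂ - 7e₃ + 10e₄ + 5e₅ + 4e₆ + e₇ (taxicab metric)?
76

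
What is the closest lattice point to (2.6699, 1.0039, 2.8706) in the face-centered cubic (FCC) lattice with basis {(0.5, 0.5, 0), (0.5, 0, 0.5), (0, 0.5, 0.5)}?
(3, 1, 3)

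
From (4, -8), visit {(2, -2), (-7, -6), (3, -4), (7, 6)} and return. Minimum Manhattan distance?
58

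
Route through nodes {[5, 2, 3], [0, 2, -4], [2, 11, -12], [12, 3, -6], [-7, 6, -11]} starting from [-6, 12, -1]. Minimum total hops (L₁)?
80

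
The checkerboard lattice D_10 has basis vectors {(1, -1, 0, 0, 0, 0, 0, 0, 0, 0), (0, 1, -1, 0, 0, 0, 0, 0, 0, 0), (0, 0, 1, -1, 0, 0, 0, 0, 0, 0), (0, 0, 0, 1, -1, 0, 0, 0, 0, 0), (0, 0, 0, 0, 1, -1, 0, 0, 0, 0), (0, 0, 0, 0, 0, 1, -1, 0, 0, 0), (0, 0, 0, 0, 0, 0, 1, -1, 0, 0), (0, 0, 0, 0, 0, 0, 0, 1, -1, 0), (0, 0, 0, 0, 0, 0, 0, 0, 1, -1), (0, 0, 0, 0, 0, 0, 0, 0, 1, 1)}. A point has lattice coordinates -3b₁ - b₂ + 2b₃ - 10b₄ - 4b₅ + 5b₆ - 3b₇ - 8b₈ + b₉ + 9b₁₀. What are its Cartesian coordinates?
(-3, 2, 3, -12, 6, 9, -8, -5, 18, 8)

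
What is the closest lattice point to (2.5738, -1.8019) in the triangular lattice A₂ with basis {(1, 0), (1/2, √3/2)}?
(3, -1.732)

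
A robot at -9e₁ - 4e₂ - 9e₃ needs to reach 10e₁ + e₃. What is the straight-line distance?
21.8403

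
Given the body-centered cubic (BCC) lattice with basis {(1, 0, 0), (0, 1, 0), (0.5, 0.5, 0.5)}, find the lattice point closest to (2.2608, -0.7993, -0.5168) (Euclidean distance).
(2.5, -0.5, -0.5)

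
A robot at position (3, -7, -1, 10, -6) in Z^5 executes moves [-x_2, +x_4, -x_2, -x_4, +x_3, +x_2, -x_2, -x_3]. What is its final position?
(3, -9, -1, 10, -6)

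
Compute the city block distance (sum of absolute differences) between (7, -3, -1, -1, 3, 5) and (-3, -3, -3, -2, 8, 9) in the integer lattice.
22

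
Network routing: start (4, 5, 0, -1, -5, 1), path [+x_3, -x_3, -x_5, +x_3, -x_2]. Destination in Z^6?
(4, 4, 1, -1, -6, 1)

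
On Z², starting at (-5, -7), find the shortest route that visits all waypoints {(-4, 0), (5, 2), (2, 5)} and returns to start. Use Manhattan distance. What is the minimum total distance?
44
(one optimal route: (-5, -7) → (-4, 0) → (5, 2) → (2, 5) → (-5, -7))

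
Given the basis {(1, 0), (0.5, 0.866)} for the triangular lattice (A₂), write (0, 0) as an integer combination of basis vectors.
0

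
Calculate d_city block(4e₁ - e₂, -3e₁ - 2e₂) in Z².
8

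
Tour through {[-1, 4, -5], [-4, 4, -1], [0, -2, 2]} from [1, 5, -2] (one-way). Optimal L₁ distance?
26
(one optimal route: (1, 5, -2) → (-1, 4, -5) → (-4, 4, -1) → (0, -2, 2))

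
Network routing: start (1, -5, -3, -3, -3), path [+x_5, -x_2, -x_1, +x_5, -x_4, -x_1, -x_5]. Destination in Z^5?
(-1, -6, -3, -4, -2)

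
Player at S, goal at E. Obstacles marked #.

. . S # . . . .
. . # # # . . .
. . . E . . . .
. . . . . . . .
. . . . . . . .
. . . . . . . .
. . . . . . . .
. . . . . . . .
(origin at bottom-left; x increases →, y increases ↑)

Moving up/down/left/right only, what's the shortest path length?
5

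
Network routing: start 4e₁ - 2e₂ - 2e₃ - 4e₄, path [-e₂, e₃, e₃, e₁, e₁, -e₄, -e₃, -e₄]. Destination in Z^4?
(6, -3, -1, -6)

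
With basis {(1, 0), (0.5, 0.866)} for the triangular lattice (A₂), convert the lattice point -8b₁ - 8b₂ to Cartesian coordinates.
(-12, -6.928)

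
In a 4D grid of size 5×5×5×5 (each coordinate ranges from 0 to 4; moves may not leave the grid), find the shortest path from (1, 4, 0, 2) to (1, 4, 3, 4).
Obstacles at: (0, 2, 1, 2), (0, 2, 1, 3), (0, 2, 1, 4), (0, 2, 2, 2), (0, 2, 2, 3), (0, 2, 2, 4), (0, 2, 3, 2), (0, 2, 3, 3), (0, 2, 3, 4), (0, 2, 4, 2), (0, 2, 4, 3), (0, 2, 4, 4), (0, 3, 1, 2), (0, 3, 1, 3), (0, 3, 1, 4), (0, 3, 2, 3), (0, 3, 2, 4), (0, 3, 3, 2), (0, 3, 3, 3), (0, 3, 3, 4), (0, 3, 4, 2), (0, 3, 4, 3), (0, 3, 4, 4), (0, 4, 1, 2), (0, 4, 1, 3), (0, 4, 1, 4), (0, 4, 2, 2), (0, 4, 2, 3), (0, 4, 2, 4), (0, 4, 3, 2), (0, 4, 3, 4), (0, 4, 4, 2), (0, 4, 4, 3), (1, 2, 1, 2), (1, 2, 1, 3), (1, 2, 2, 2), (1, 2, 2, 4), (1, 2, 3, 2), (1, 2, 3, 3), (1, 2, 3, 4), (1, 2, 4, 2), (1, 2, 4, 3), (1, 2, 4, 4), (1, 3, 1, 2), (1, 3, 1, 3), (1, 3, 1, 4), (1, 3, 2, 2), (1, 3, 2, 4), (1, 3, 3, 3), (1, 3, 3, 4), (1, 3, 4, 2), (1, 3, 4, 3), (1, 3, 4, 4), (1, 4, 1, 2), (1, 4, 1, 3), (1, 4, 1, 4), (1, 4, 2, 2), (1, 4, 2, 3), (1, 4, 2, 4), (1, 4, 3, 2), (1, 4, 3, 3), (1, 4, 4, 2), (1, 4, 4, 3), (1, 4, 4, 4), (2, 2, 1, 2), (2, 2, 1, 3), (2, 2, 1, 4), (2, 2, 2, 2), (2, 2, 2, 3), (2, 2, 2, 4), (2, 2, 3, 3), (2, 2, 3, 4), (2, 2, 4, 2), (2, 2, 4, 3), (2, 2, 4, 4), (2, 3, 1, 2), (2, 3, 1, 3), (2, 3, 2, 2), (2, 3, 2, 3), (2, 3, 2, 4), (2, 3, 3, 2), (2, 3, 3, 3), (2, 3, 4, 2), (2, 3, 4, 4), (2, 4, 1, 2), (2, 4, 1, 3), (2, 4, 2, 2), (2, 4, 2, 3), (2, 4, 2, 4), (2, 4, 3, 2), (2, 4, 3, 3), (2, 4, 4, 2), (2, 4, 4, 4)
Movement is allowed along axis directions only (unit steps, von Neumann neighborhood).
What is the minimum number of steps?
9
(one shortest path: (1, 4, 0, 2) → (2, 4, 0, 2) → (3, 4, 0, 2) → (3, 4, 1, 2) → (3, 4, 2, 2) → (3, 4, 3, 2) → (3, 4, 3, 3) → (3, 4, 3, 4) → (2, 4, 3, 4) → (1, 4, 3, 4))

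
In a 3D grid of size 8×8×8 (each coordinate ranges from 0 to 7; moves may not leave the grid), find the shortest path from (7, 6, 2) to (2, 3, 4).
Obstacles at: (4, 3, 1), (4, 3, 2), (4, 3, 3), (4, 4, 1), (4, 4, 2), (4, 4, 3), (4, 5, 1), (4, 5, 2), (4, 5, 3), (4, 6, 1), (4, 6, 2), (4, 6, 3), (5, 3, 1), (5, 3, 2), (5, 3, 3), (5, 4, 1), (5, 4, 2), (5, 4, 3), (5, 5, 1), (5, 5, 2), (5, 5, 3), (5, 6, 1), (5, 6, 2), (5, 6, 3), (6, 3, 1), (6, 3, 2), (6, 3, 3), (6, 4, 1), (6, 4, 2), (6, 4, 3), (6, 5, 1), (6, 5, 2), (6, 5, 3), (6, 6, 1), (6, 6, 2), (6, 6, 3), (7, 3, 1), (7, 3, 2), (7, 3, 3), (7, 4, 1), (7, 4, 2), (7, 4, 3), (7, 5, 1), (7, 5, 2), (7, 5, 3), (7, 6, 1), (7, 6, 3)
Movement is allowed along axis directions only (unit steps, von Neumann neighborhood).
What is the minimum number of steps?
12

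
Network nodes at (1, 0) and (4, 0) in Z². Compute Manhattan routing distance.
3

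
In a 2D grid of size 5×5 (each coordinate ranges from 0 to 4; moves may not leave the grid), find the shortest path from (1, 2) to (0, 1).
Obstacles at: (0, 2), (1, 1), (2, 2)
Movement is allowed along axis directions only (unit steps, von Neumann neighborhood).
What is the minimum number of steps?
10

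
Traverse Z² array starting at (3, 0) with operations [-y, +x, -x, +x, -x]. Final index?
(3, -1)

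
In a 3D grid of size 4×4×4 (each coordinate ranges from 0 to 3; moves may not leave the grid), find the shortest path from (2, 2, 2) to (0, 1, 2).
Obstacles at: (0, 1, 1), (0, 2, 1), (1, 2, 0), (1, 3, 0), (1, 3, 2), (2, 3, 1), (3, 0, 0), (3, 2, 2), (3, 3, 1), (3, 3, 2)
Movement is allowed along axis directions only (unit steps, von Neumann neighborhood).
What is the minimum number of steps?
3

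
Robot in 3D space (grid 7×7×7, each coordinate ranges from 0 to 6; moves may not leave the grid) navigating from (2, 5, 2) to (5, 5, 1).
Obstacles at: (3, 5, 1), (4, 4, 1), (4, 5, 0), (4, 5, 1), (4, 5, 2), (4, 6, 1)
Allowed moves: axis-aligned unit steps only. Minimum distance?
6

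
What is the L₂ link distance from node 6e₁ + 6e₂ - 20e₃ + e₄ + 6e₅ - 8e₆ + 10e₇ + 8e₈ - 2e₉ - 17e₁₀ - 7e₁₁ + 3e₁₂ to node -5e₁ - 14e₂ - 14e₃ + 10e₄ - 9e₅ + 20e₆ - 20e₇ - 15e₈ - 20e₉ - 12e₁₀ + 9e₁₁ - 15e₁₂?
63.2851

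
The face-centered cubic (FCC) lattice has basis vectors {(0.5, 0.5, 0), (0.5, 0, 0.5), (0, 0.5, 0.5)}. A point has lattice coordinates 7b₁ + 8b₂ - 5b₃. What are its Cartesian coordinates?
(7.5, 1, 1.5)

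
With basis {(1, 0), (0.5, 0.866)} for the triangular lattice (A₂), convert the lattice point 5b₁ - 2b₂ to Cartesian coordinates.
(4, -1.732)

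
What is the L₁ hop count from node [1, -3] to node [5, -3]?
4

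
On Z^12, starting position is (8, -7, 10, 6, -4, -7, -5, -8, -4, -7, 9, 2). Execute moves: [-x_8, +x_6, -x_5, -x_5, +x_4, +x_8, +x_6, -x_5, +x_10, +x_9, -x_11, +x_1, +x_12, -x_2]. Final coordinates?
(9, -8, 10, 7, -7, -5, -5, -8, -3, -6, 8, 3)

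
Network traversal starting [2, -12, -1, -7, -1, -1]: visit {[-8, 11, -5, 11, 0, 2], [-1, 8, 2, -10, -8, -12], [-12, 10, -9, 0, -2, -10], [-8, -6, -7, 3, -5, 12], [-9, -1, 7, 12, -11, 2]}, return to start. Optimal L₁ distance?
254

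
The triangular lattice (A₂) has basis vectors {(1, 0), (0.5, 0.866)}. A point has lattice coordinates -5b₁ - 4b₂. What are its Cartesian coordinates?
(-7, -3.464)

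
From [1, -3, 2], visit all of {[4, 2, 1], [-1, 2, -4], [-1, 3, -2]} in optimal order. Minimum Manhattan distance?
21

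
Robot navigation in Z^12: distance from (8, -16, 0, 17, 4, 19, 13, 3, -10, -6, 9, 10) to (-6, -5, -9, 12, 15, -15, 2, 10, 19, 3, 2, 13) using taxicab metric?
150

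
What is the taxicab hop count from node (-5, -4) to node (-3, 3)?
9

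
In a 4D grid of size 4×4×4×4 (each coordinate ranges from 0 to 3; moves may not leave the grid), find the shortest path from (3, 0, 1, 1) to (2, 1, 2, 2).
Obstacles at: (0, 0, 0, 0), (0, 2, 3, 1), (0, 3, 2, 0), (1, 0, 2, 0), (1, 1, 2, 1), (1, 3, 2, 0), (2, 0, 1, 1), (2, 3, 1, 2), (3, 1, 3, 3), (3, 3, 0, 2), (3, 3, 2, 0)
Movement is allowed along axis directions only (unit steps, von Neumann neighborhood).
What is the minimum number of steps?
4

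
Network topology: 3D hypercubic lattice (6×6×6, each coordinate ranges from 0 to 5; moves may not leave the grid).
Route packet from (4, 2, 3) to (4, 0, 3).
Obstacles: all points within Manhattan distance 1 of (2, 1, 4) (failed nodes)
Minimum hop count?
2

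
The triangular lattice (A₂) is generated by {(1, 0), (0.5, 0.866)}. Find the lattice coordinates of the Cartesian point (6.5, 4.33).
4b₁ + 5b₂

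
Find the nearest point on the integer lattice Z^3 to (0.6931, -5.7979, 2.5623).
(1, -6, 3)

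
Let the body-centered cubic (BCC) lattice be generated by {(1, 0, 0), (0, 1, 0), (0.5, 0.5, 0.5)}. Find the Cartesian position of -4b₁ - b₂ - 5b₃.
(-6.5, -3.5, -2.5)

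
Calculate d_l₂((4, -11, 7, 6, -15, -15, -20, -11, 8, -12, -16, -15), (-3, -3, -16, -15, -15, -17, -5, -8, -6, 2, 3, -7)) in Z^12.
46.2385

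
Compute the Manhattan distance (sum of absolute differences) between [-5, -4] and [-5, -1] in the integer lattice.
3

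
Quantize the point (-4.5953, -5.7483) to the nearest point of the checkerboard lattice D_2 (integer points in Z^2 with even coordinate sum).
(-4, -6)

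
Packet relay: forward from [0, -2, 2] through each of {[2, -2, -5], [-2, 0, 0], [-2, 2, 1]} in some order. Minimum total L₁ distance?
21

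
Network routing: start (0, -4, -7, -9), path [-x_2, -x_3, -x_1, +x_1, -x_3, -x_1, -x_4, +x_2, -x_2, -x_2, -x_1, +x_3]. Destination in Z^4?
(-2, -6, -8, -10)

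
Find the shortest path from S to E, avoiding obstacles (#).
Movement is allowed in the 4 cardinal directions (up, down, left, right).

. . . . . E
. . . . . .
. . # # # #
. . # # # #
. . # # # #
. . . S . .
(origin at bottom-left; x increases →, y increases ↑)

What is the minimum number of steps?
11
(one shortest path: (3, 0) → (2, 0) → (1, 0) → (1, 1) → (1, 2) → (1, 3) → (1, 4) → (2, 4) → (3, 4) → (4, 4) → (5, 4) → (5, 5))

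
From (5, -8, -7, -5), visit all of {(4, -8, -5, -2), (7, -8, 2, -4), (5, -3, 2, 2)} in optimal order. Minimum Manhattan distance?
31
(one optimal route: (5, -8, -7, -5) → (4, -8, -5, -2) → (7, -8, 2, -4) → (5, -3, 2, 2))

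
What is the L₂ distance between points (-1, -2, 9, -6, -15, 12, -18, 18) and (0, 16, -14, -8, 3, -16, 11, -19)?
64.622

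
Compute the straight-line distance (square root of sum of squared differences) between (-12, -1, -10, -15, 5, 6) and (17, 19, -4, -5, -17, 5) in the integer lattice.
43.1509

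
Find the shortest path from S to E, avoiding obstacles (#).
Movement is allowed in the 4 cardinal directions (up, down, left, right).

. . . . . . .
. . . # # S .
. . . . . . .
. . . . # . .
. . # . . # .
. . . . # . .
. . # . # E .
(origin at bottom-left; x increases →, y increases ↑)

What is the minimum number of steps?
7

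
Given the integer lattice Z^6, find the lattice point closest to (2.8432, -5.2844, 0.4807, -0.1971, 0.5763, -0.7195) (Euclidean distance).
(3, -5, 0, 0, 1, -1)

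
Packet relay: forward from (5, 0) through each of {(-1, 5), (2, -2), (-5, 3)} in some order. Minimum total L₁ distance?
21
(one optimal route: (5, 0) → (2, -2) → (-1, 5) → (-5, 3))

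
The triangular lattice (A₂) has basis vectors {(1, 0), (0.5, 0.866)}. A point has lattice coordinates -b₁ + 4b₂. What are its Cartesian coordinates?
(1, 3.464)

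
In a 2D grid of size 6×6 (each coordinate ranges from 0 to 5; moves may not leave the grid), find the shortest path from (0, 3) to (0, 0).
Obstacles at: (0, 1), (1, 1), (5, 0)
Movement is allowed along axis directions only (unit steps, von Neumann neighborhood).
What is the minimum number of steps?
7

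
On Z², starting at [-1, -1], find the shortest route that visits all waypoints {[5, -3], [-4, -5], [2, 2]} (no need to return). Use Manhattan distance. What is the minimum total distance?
25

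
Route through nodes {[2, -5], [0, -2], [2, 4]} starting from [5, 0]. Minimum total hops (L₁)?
20
(one optimal route: (5, 0) → (2, 4) → (0, -2) → (2, -5))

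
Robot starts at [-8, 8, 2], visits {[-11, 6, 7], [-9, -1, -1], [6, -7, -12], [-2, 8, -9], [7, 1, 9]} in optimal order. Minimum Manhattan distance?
107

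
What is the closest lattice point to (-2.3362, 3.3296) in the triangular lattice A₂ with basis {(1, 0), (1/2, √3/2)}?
(-2, 3.464)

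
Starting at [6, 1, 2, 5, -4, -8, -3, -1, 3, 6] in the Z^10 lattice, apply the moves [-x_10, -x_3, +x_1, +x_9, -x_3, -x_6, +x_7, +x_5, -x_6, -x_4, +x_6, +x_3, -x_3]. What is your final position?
(7, 1, 0, 4, -3, -9, -2, -1, 4, 5)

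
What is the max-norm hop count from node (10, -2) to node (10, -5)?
3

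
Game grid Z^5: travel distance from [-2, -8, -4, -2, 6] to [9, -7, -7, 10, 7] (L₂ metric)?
16.6132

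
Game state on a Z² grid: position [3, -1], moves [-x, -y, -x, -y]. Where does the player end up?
(1, -3)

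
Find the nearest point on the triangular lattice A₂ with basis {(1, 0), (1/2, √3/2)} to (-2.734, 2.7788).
(-2.5, 2.598)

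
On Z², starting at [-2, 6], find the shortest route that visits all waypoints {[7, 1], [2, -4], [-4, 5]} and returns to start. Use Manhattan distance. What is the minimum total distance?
42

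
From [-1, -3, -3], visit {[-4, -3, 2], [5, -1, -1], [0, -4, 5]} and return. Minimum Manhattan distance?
40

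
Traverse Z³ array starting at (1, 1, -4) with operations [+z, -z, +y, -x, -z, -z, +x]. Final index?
(1, 2, -6)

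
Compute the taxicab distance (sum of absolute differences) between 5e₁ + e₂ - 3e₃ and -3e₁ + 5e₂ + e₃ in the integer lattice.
16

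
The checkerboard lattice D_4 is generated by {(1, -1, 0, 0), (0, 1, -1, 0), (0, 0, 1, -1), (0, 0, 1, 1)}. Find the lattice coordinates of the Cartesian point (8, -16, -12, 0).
8b₁ - 8b₂ - 10b₃ - 10b₄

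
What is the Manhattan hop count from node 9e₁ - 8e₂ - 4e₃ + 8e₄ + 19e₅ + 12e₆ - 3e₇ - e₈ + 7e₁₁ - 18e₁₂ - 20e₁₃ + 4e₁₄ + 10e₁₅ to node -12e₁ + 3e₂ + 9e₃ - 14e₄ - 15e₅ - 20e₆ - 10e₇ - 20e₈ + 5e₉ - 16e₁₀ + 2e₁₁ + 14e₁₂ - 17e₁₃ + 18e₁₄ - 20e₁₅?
264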